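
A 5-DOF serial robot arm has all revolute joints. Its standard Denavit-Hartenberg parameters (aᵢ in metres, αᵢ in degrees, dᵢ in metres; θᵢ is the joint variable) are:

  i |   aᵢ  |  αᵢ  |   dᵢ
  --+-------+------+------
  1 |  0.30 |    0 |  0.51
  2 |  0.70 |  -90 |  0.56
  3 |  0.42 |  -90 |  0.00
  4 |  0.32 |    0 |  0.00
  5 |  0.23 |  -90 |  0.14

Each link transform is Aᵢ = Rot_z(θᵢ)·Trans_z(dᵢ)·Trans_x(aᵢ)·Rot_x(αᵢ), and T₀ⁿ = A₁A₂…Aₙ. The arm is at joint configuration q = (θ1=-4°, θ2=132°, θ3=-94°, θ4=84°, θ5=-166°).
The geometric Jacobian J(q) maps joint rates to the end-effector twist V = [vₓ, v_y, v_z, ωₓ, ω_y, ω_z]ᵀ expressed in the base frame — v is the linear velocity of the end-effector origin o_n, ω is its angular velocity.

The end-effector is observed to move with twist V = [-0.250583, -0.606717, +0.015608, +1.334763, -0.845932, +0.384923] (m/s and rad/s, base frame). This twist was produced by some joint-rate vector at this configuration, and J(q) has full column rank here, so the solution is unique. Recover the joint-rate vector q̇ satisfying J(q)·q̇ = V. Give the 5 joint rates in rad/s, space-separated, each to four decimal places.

-0.4870 0.9760 -0.5310 -0.9400 -0.5520

o_n = [-0.1255, 0.6698, 1.5640]
J₁: ẑ×o_n = [-0.6698, -0.1255, 0.0000], ω = ẑ
J2: z=[0.0000, 0.0000, 1.0000] o=[0.2993, -0.0209, 0.5100] → [-0.6907, -0.4248, 0.0000, 0.0000, 0.0000, 1.0000]
J3: z=[-0.7880, -0.6157, 0.0000] o=[-0.1317, 0.5307, 1.0700] → [-0.3042, 0.3893, -0.1058, -0.7880, -0.6157, 0.0000]
J4: z=[-0.6142, 0.7861, 0.0698] o=[-0.1137, 0.5076, 1.4890] → [0.0477, 0.0453, -0.0903, -0.6142, 0.7861, 0.0698]
J5: z=[-0.6142, 0.7861, 0.0698] o=[0.1386, 0.7017, 1.5223] → [0.0350, 0.0072, 0.2272, -0.6142, 0.7861, 0.0698]
q̇ = J⁺·V = [-0.4870, 0.9760, -0.5310, -0.9400, -0.5520]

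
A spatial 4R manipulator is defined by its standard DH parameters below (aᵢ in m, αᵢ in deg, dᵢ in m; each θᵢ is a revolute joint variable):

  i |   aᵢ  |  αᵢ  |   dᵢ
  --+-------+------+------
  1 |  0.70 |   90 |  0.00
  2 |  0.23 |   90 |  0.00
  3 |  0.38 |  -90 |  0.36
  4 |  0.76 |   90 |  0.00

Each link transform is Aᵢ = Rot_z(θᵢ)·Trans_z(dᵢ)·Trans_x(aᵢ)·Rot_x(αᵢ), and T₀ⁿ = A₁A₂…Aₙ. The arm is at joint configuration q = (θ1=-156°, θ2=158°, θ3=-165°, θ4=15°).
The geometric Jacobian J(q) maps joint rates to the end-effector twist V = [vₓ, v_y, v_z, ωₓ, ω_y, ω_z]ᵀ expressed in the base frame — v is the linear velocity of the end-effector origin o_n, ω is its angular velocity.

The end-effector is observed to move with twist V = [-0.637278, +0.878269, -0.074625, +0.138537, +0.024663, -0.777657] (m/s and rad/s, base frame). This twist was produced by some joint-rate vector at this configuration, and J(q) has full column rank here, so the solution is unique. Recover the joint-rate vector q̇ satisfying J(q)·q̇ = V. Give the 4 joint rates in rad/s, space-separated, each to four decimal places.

-0.4230 -0.0570 -0.3800 -0.0240

o_n = [-1.2948, -0.8921, -0.1656]
J₁: ẑ×o_n = [0.8921, -1.2948, 0.0000], ω = ẑ
J2: z=[-0.4067, 0.9135, 0.0000] o=[-0.6395, -0.2847, 0.0000] → [-0.1512, -0.0673, 0.8457, -0.4067, 0.9135, 0.0000]
J3: z=[-0.3422, -0.1524, 0.9272] o=[-0.4447, -0.1980, 0.0862] → [0.6819, -0.8744, 0.1080, -0.3422, -0.1524, 0.9272]
J4: z=[0.6121, -0.7848, 0.0970] o=[-0.8388, -0.4811, 0.2824] → [0.3915, 0.2300, -0.6095, 0.6121, -0.7848, 0.0970]
q̇ = J⁺·V = [-0.4230, -0.0570, -0.3800, -0.0240]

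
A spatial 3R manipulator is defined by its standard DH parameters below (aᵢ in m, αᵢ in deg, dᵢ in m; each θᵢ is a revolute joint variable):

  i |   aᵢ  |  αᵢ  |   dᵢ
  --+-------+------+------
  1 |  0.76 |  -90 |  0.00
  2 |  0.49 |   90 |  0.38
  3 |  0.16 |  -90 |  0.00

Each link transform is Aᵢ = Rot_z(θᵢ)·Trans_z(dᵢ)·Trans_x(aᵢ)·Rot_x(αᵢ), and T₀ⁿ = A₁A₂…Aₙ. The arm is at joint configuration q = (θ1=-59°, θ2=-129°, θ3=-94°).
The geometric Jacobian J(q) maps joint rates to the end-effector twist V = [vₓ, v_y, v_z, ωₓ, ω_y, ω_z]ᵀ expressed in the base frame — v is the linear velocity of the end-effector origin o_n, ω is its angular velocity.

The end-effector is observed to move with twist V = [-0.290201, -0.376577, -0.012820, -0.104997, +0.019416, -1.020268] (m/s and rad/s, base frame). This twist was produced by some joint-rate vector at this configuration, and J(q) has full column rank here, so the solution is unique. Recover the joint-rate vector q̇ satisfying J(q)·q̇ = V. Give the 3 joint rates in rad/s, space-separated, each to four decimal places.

o_n = [0.4251, -0.2796, 0.3721]
J₁: ẑ×o_n = [0.2796, 0.4251, -0.0000], ω = ẑ
J2: z=[0.8572, 0.5150, 0.0000] o=[0.3914, -0.6514, 0.0000] → [0.1917, -0.3190, 0.3013, 0.8572, 0.5150, 0.0000]
J3: z=[-0.4003, 0.6661, -0.6293] o=[0.5583, -0.1914, 0.3808] → [-0.0613, 0.0804, 0.1240, -0.4003, 0.6661, -0.6293]
q̇ = J⁺·V = [-0.9630, -0.0800, 0.0910]

-0.9630 -0.0800 0.0910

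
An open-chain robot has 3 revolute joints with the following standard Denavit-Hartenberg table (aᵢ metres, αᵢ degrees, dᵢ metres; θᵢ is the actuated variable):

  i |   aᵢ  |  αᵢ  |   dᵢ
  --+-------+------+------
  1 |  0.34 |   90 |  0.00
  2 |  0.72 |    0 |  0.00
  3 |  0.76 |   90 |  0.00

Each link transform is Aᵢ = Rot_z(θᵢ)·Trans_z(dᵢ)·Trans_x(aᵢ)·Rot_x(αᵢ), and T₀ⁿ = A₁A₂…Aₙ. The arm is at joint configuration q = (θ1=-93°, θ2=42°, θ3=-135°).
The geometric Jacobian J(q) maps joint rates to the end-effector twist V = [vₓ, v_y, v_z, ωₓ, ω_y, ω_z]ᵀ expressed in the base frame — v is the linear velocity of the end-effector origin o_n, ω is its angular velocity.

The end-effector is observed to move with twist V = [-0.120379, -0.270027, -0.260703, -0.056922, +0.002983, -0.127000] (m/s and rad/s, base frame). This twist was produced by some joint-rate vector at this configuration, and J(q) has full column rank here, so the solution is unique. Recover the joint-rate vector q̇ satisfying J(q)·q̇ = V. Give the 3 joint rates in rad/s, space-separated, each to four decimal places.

-0.1270 -0.4830 0.5400

o_n = [-0.0437, -0.8341, -0.2772]
J₁: ẑ×o_n = [0.8341, -0.0437, 0.0000], ω = ẑ
J2: z=[-0.9986, 0.0523, 0.0000] o=[-0.0178, -0.3395, 0.0000] → [-0.0145, -0.2768, 0.4953, -0.9986, 0.0523, 0.0000]
J3: z=[-0.9986, 0.0523, 0.0000] o=[-0.0458, -0.8739, 0.4818] → [-0.0397, -0.7579, -0.0398, -0.9986, 0.0523, 0.0000]
q̇ = J⁺·V = [-0.1270, -0.4830, 0.5400]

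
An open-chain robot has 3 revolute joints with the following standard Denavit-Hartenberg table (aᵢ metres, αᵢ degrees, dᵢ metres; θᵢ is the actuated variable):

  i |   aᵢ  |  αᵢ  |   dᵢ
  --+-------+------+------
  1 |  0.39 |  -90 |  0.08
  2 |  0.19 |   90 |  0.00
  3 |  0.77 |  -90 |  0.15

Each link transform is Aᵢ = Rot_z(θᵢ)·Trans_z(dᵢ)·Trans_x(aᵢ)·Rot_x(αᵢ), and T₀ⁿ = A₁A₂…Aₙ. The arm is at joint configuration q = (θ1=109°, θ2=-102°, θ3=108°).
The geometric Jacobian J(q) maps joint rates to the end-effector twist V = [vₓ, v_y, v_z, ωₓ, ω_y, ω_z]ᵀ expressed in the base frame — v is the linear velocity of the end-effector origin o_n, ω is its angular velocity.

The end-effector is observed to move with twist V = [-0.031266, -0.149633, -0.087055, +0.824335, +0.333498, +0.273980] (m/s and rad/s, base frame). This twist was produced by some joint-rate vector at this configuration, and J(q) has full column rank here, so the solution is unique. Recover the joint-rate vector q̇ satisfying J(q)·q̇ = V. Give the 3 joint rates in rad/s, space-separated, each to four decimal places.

o_n = [-0.7749, 0.0010, 0.0019]
J₁: ẑ×o_n = [-0.0010, -0.7749, 0.0000], ω = ẑ
J2: z=[-0.9455, -0.3256, 0.0000] o=[-0.1270, 0.3688, 0.0800] → [0.0254, -0.0738, 0.1368, -0.9455, -0.3256, 0.0000]
J3: z=[0.3185, -0.9249, -0.2079] o=[-0.1141, 0.3314, 0.2658] → [0.1754, 0.2214, -0.7163, 0.3185, -0.9249, -0.2079]
q̇ = J⁺·V = [0.2640, -0.8880, -0.0480]

0.2640 -0.8880 -0.0480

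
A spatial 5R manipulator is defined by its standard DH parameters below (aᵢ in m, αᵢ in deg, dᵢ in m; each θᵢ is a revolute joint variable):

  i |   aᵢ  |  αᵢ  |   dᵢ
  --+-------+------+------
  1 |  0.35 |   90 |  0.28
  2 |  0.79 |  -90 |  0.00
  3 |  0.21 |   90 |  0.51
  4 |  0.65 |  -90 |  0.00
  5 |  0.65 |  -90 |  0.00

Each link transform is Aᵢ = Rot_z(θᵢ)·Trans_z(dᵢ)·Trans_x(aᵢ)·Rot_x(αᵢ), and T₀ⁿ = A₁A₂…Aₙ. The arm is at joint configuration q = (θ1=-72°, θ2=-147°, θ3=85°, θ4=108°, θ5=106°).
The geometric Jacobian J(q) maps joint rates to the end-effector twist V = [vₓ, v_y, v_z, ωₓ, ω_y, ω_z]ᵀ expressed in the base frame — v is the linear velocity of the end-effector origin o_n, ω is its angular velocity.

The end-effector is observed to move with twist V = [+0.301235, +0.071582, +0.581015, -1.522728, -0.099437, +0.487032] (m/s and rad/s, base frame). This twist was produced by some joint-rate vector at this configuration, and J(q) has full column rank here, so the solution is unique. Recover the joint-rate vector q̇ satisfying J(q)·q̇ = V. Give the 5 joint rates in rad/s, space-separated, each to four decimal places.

o_n = [0.3374, -0.6542, -0.6176]
J₁: ẑ×o_n = [0.6542, 0.3374, -0.0000], ω = ẑ
J2: z=[-0.9511, -0.3090, 0.0000] o=[0.1082, -0.3329, 0.2800] → [0.2774, -0.8537, 0.3764, -0.9511, -0.3090, 0.0000]
J3: z=[0.1683, -0.5180, -0.8387] o=[-0.0966, 0.2973, -0.1503] → [-0.5559, -0.2853, 0.0647, 0.1683, -0.5180, -0.8387]
J4: z=[-0.3411, 0.7677, -0.5426] o=[0.1835, 0.1123, -0.5880] → [-0.4386, -0.0936, 0.1433, -0.3411, 0.7677, -0.5426]
J5: z=[-0.9316, -0.1988, 0.3043] o=[0.1017, -0.2837, -1.0969] → [0.0175, 0.5182, 0.3920, -0.9316, -0.1988, 0.3043]
q̇ = J⁺·V = [-0.0190, 0.5790, -0.3390, 0.1180, 0.9390]

-0.0190 0.5790 -0.3390 0.1180 0.9390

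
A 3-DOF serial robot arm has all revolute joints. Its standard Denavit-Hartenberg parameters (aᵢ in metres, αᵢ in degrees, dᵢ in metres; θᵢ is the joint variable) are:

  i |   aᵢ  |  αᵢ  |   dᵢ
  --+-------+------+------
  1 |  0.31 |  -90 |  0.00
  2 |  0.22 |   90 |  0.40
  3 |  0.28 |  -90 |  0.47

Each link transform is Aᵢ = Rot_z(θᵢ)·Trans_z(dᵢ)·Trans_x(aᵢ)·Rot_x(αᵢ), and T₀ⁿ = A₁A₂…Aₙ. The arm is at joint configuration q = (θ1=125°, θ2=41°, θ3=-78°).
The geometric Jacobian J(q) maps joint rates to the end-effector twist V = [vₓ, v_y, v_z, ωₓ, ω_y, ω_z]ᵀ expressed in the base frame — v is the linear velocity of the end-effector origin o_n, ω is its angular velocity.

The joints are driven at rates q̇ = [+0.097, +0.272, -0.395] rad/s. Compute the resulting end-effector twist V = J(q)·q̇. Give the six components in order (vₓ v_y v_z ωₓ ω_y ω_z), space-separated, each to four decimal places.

-0.0200 -0.0714 -0.0700 -0.0742 -0.3683 -0.2011

o_n = [-0.5784, 0.6062, 0.1722]
J₁: ẑ×o_n = [-0.6062, -0.5784, 0.0000], ω = ẑ
J2: z=[-0.8192, -0.5736, 0.0000] o=[-0.1778, 0.2539, 0.0000] → [-0.0988, 0.1410, -0.5183, -0.8192, -0.5736, 0.0000]
J3: z=[-0.3763, 0.5374, 0.7547] o=[-0.6007, 0.1605, -0.1443] → [-0.1662, 0.1359, -0.1797, -0.3763, 0.5374, 0.7547]
V = J·q̇ = [-0.0200, -0.0714, -0.0700, -0.0742, -0.3683, -0.2011]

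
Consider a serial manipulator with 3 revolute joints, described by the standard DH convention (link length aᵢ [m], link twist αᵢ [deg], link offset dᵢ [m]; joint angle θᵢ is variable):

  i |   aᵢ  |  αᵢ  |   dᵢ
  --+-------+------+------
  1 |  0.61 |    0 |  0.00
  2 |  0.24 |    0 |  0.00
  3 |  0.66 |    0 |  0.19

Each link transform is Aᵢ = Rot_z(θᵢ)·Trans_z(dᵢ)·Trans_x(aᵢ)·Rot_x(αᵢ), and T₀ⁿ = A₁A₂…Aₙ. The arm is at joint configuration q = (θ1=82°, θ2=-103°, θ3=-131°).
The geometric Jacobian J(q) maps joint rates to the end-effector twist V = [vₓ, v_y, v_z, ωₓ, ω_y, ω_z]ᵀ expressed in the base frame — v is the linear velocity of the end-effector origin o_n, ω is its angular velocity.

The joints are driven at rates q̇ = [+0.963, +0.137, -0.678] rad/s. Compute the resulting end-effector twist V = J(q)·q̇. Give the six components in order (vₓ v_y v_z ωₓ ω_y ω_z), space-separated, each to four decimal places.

-0.3563 0.0823 0.0000 0.0000 0.0000 0.4220

o_n = [-0.2738, 0.2082, 0.1900]
J₁: ẑ×o_n = [-0.2082, -0.2738, 0.0000], ω = ẑ
J2: z=[0.0000, 0.0000, 1.0000] o=[0.0849, 0.6041, 0.0000] → [0.3959, -0.3587, 0.0000, 0.0000, 0.0000, 1.0000]
J3: z=[0.0000, 0.0000, 1.0000] o=[0.3090, 0.5181, 0.0000] → [0.3099, -0.5827, 0.0000, 0.0000, 0.0000, 1.0000]
V = J·q̇ = [-0.3563, 0.0823, 0.0000, 0.0000, 0.0000, 0.4220]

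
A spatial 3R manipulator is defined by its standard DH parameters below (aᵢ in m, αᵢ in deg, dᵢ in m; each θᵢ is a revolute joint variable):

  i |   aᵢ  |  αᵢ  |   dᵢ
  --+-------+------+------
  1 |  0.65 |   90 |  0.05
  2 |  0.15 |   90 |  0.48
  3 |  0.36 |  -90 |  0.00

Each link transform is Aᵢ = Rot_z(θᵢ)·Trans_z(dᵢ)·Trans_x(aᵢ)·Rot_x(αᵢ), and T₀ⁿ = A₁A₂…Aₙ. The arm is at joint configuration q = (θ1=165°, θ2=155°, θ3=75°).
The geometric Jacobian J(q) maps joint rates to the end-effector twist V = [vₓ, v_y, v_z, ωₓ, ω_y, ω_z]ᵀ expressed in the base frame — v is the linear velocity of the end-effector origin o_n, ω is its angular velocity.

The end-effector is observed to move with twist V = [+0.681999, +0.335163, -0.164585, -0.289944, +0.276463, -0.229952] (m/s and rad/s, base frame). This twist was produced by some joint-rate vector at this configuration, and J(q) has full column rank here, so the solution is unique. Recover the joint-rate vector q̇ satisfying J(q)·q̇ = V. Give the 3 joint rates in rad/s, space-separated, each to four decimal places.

o_n = [-0.2007, 0.9107, 0.1528]
J₁: ẑ×o_n = [-0.9107, -0.2007, 0.0000], ω = ẑ
J2: z=[0.2588, 0.9659, 0.0000] o=[-0.6279, 0.1682, 0.0500] → [0.0993, -0.0266, -0.2204, 0.2588, 0.9659, 0.0000]
J3: z=[-0.4082, 0.1094, 0.9063] o=[-0.3723, 0.5967, 0.1134] → [-0.2803, 0.1716, -0.1470, -0.4082, 0.1094, 0.9063]
q̇ = J⁺·V = [-0.9840, 0.1920, 0.8320]

-0.9840 0.1920 0.8320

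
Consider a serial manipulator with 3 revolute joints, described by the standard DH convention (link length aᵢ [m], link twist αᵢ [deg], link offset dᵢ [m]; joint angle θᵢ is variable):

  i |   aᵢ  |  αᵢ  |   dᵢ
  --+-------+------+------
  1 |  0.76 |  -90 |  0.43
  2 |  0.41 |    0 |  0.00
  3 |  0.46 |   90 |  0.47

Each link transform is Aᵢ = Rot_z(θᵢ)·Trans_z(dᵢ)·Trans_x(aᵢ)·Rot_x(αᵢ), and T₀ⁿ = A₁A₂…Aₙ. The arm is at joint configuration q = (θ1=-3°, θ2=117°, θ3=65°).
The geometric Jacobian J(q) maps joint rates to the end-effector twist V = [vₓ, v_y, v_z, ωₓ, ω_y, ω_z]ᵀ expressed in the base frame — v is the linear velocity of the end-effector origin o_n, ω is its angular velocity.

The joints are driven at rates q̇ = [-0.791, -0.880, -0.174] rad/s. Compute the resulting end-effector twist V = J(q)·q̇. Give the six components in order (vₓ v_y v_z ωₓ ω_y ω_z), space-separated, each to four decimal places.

0.6707 -0.1256 -0.6483 -0.0552 -1.0526 -0.7910

o_n = [0.1386, 0.4634, 0.0807]
J₁: ẑ×o_n = [-0.4634, 0.1386, 0.0000], ω = ẑ
J2: z=[0.0523, 0.9986, 0.0000] o=[0.7590, -0.0398, 0.4300] → [-0.3488, 0.0183, 0.6459, 0.0523, 0.9986, 0.0000]
J3: z=[0.0523, 0.9986, 0.0000] o=[0.5731, -0.0300, 0.0647] → [0.0160, -0.0008, 0.4597, 0.0523, 0.9986, 0.0000]
V = J·q̇ = [0.6707, -0.1256, -0.6483, -0.0552, -1.0526, -0.7910]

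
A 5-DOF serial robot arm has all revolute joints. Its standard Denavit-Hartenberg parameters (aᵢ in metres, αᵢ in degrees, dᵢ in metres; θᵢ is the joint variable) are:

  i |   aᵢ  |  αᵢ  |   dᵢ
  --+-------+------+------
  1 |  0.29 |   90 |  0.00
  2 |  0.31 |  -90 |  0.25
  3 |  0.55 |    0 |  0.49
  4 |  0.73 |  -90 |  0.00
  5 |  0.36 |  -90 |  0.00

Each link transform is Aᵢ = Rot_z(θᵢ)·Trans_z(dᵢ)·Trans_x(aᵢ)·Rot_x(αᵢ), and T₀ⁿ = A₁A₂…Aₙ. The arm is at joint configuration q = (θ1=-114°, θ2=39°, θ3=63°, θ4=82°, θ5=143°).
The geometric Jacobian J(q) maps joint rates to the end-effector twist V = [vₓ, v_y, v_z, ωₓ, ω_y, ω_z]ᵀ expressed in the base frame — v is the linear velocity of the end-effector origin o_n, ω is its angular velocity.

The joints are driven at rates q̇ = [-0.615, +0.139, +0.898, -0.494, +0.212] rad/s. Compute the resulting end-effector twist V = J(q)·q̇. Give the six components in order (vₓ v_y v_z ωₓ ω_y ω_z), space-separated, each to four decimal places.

o_n = [0.3408, -0.4487, 0.3365]
J₁: ẑ×o_n = [0.4487, 0.3408, -0.0000], ω = ẑ
J2: z=[-0.9135, 0.4067, 0.0000] o=[-0.1180, -0.2649, 0.0000] → [0.1369, 0.3075, -0.0187, -0.9135, 0.4067, 0.0000]
J3: z=[0.2560, 0.5749, 0.7771] o=[-0.4443, -0.3833, 0.1951] → [0.1321, 0.5740, -0.4681, 0.2560, 0.5749, 0.7771]
J4: z=[0.2560, 0.5749, 0.7771] o=[0.0499, -0.4782, 0.7330] → [-0.2509, 0.3276, -0.1597, 0.2560, 0.5749, 0.7771]
J5: z=[-0.5670, 0.7404, -0.3610] o=[0.6214, -0.2240, 0.3567] → [-0.0960, 0.0898, 0.3351, -0.5670, 0.7404, -0.3610]
V = J·q̇ = [-0.0347, 0.2058, -0.2730, -0.1438, 0.4458, -0.3776]

-0.0347 0.2058 -0.2730 -0.1438 0.4458 -0.3776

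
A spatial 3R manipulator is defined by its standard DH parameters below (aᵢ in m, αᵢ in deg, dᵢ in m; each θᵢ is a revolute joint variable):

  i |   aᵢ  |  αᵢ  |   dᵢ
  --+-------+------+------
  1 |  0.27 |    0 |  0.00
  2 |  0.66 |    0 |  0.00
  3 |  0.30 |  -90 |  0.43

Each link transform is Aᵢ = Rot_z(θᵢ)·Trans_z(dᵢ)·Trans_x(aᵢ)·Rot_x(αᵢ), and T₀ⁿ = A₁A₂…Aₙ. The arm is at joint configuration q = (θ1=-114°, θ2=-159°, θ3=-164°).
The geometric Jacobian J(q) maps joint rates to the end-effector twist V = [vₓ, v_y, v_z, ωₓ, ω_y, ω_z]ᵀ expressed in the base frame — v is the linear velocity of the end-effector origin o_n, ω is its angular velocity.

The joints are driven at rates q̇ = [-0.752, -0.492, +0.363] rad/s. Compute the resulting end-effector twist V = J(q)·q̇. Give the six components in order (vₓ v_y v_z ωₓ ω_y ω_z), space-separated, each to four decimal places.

o_n = [-0.0078, 0.1201, 0.4300]
J₁: ẑ×o_n = [-0.1201, -0.0078, 0.0000], ω = ẑ
J2: z=[0.0000, 0.0000, 1.0000] o=[-0.1098, -0.2467, 0.0000] → [-0.3668, 0.1020, 0.0000, 0.0000, 0.0000, 1.0000]
J3: z=[0.0000, 0.0000, 1.0000] o=[-0.0753, 0.4124, 0.0000] → [0.2923, 0.0675, -0.0000, 0.0000, 0.0000, 1.0000]
V = J·q̇ = [0.3769, -0.0198, 0.0000, 0.0000, 0.0000, -0.8810]

0.3769 -0.0198 0.0000 0.0000 0.0000 -0.8810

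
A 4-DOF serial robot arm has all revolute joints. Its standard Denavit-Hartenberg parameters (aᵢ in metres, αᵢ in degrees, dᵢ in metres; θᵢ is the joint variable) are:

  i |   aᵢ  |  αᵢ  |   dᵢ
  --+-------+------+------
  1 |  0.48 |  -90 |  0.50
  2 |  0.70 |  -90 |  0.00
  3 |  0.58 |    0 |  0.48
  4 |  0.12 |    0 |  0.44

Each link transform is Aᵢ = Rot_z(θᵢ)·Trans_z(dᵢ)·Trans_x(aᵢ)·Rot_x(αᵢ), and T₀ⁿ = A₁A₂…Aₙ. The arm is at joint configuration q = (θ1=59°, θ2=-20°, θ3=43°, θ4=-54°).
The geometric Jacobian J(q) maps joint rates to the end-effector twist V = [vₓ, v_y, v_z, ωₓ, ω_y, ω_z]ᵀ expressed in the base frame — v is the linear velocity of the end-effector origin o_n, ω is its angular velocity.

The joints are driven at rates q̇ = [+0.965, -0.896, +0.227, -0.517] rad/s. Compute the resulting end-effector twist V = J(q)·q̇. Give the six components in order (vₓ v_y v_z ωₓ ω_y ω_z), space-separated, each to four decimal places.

o_n = [1.3298, 1.4896, 0.0603]
J₁: ẑ×o_n = [-1.4896, 1.3298, 0.0000], ω = ẑ
J2: z=[-0.8572, 0.5150, 0.0000] o=[0.2472, 0.4114, 0.5000] → [-0.2265, -0.3769, -1.4817, -0.8572, 0.5150, 0.0000]
J3: z=[0.1762, 0.2932, -0.9397] o=[0.5860, 0.9753, 0.7394] → [0.2842, -0.5793, -0.1275, 0.1762, 0.2932, -0.9397]
J4: z=[0.1762, 0.2932, -0.9397] o=[1.2149, 1.2539, 0.4334] → [0.1121, -0.0422, 0.0078, 0.1762, 0.2932, -0.9397]
V = J·q̇ = [-1.2280, 1.5113, 1.2947, 0.7169, -0.5465, 1.2375]

-1.2280 1.5113 1.2947 0.7169 -0.5465 1.2375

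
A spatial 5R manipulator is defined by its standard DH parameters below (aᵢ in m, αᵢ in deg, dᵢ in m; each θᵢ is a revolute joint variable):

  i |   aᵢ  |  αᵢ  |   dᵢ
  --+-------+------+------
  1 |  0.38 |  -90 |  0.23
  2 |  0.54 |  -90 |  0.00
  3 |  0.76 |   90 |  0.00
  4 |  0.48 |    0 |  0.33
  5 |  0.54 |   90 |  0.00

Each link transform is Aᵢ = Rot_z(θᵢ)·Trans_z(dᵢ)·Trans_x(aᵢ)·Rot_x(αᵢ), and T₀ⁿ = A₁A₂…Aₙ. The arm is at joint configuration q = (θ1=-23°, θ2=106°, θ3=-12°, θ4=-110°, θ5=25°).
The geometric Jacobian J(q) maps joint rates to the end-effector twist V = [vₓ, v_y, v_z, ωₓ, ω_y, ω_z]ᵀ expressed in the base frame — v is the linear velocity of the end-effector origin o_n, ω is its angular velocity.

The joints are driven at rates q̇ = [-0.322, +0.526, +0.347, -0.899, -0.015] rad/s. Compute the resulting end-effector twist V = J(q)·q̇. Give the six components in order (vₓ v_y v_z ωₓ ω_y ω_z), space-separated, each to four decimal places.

o_n = [1.1241, 0.0187, -1.1002]
J₁: ẑ×o_n = [-0.0187, 1.1241, 0.0000], ω = ẑ
J2: z=[0.3907, 0.9205, 0.0000] o=[0.3498, -0.1485, 0.2300] → [-1.2245, 0.5198, -0.6474, 0.3907, 0.9205, 0.0000]
J3: z=[-0.8848, 0.3756, 0.2756] o=[0.2128, -0.0903, -0.2891] → [-0.3347, -0.4665, -0.4388, -0.8848, 0.3756, 0.2756]
J4: z=[0.4349, 0.8780, 0.1999] o=[0.0859, 0.1352, -1.0037] → [-0.0615, 0.2495, -0.9622, 0.4349, 0.8780, 0.1999]
J5: z=[0.4349, 0.8780, 0.1999] o=[0.6560, 0.2068, -0.9077] → [-0.1315, 0.1773, -0.4928, 0.4349, 0.8780, 0.1999]
V = J·q̇ = [-0.6969, -0.4774, 0.3796, -0.4991, -0.1880, -0.4090]

-0.6969 -0.4774 0.3796 -0.4991 -0.1880 -0.4090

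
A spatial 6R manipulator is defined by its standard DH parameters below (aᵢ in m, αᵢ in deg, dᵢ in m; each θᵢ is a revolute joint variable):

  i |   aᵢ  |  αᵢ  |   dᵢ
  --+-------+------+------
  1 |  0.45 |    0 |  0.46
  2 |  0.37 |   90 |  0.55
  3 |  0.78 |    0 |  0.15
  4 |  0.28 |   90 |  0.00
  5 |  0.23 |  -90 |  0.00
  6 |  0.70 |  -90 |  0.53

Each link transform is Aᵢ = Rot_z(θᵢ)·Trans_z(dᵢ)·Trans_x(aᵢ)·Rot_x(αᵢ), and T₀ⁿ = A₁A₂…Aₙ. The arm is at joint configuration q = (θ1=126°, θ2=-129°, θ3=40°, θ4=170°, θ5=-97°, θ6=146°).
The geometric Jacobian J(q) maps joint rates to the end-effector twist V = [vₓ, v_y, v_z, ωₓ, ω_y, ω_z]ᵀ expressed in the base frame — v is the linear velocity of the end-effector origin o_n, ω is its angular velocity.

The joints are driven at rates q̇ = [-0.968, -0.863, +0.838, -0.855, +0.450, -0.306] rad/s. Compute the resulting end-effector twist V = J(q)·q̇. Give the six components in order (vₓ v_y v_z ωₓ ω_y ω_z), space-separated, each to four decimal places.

-0.7088 -0.6107 0.4271 0.0369 -0.0223 -1.2894

o_n = [0.1404, -0.0909, 0.7480]
J₁: ẑ×o_n = [0.0909, 0.1404, -0.0000], ω = ẑ
J2: z=[0.0000, 0.0000, 1.0000] o=[-0.2645, 0.3641, 0.4600] → [0.4549, 0.4049, -0.0000, 0.0000, 0.0000, 1.0000]
J3: z=[-0.0523, -0.9986, 0.0000] o=[0.1050, 0.3447, 1.0100] → [0.2616, -0.0137, 0.0582, -0.0523, -0.9986, 0.0000]
J4: z=[-0.0523, -0.9986, 0.0000] o=[0.6938, 0.1636, 1.5114] → [0.7623, -0.0400, -0.5393, -0.0523, -0.9986, 0.0000]
J5: z=[-0.4993, 0.0262, 0.8660] o=[0.4517, 0.1763, 1.3714] → [0.2151, -0.5808, 0.1416, -0.4993, 0.0262, 0.8660]
J6: z=[-0.8520, 0.1667, -0.4963] o=[0.4879, 0.4030, 1.3854] → [-0.3514, -0.3706, 0.4787, -0.8520, 0.1667, -0.4963]
V = J·q̇ = [-0.7088, -0.6107, 0.4271, 0.0369, -0.0223, -1.2894]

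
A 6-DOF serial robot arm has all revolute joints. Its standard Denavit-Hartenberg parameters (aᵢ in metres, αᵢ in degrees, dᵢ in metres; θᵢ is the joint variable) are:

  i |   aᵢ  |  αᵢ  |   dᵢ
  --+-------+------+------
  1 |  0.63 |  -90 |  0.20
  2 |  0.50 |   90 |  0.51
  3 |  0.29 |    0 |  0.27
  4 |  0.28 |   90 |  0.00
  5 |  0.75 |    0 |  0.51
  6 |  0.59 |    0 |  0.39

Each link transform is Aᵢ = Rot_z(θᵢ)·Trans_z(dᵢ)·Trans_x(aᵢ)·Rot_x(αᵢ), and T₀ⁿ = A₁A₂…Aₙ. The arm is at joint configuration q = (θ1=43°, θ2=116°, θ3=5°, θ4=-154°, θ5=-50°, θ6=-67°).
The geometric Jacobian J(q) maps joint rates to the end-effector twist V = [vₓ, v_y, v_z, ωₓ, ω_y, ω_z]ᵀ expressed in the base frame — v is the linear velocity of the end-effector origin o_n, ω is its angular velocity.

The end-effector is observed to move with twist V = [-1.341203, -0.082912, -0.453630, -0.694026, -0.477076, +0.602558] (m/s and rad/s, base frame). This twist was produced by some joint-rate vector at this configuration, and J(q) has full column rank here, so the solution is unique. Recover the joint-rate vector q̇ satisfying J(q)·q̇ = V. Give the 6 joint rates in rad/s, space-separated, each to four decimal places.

o_n = [-0.7711, 0.7196, 0.6523]
J₁: ẑ×o_n = [-0.7196, -0.7711, 0.0000], ω = ẑ
J2: z=[-0.6820, 0.7314, 0.0000] o=[0.4608, 0.4297, 0.2000] → [0.3308, 0.3085, 0.7031, -0.6820, 0.7314, 0.0000]
J3: z=[0.6573, 0.6130, -0.4384] o=[-0.0474, 0.6532, -0.2494] → [0.5819, -0.2755, 0.4873, 0.6573, 0.6130, -0.4384]
J4: z=[0.6573, 0.6130, -0.4384] o=[0.0203, 0.7508, -0.6274] → [0.7708, -0.4943, 0.4646, 0.6573, 0.6130, -0.4384]
J5: z=[-0.4195, 0.7809, 0.4629] o=[0.1956, 0.7171, -0.4117] → [0.8296, -0.0012, 0.7537, -0.4195, 0.7809, 0.4629]
J6: z=[-0.4195, 0.7809, 0.4629] o=[-0.0942, 0.7051, 0.4477] → [0.1530, -0.2275, 0.5224, -0.4195, 0.7809, 0.4629]
q̇ = J⁺·V = [0.5470, 0.6490, -0.7960, 0.0230, -0.9210, 0.3090]

0.5470 0.6490 -0.7960 0.0230 -0.9210 0.3090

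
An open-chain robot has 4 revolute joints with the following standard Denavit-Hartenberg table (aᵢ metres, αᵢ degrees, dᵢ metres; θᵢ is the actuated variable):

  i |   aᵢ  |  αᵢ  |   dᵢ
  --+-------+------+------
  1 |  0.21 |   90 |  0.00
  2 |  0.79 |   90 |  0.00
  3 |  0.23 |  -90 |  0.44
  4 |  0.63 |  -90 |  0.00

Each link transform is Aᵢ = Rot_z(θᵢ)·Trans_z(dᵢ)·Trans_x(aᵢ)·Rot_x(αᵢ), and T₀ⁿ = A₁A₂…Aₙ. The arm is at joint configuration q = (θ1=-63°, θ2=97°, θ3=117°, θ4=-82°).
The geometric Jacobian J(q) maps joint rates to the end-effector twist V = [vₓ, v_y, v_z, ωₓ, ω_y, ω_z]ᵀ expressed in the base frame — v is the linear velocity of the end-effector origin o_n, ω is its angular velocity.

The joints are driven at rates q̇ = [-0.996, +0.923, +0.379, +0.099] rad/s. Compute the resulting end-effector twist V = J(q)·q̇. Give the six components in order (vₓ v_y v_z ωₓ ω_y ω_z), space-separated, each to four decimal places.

-1.5013 0.3409 0.7666 -0.6067 -0.7434 -1.0374

o_n = [0.2868, -1.1863, 0.7706]
J₁: ẑ×o_n = [1.1863, 0.2868, -0.0000], ω = ẑ
J2: z=[-0.8910, -0.4540, 0.0000] o=[0.0953, -0.1871, 0.0000] → [-0.3499, 0.6866, 0.9772, -0.8910, -0.4540, 0.0000]
J3: z=[0.4506, -0.8844, 0.1219] o=[0.0516, -0.1013, 0.7841] → [0.1442, 0.0347, -0.2809, 0.4506, -0.8844, 0.1219]
J4: z=[0.4538, 0.1094, -0.8844] o=[0.0731, -0.5948, 0.7341] → [-0.5191, -0.2056, -0.2918, 0.4538, 0.1094, -0.8844]
V = J·q̇ = [-1.5013, 0.3409, 0.7666, -0.6067, -0.7434, -1.0374]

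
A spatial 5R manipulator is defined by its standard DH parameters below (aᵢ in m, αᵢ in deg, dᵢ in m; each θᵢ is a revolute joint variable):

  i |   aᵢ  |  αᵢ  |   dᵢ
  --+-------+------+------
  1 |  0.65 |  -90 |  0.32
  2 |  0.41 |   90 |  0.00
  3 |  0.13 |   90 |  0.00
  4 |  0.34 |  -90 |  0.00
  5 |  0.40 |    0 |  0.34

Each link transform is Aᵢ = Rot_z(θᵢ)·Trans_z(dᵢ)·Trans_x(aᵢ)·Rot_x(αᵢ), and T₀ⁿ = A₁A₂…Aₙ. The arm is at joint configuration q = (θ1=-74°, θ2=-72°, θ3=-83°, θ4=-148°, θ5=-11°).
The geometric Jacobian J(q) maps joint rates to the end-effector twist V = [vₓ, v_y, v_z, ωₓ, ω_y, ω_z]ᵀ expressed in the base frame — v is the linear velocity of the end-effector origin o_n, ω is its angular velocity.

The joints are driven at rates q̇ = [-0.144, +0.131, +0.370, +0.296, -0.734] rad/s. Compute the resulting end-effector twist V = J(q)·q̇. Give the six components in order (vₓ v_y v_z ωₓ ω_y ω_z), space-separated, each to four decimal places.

-0.4926 -0.1780 -0.4762 0.1731 1.1413 -0.1618

o_n = [0.6697, -1.2488, 0.3927]
J₁: ẑ×o_n = [1.2488, 0.6697, -0.0000], ω = ẑ
J2: z=[0.9613, 0.2756, 0.0000] o=[0.1792, -0.6248, 0.3200] → [0.0201, -0.0699, -0.7350, 0.9613, 0.2756, 0.0000]
J3: z=[-0.2621, 0.9142, 0.3090] o=[0.2141, -0.7466, 0.7099] → [-0.1348, 0.0576, -0.2849, -0.2621, 0.9142, 0.3090]
J4: z=[-0.2017, 0.2612, -0.9440] o=[0.0914, -0.7869, 0.7250] → [-0.5229, -0.6129, -0.0579, -0.2017, 0.2612, -0.9440]
J5: z=[-0.2778, -0.9395, -0.2006] o=[0.4107, -0.8623, 0.6359] → [0.1509, -0.1195, 0.3506, -0.2778, -0.9395, -0.2006]
V = J·q̇ = [-0.4926, -0.1780, -0.4762, 0.1731, 1.1413, -0.1618]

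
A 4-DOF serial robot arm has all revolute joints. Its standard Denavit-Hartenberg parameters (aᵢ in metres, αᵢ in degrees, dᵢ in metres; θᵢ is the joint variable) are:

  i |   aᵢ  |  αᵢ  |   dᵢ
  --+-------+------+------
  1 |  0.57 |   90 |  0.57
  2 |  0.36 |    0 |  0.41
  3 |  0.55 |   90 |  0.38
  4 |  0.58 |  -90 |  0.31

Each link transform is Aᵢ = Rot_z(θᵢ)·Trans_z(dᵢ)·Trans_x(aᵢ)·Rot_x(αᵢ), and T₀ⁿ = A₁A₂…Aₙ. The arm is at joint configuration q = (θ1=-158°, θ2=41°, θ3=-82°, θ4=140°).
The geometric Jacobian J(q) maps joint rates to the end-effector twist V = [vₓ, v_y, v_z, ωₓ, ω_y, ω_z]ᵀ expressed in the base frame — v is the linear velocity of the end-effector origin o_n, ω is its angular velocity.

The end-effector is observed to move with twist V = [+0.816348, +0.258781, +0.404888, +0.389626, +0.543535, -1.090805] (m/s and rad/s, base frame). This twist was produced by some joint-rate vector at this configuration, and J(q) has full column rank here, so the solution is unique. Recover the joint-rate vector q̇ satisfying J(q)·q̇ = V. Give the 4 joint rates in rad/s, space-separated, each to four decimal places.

-0.4410 0.8780 -0.5200 0.8610

o_n = [-1.1014, 0.8091, 0.5029]
J₁: ẑ×o_n = [-0.8091, -1.1014, 0.0000], ω = ẑ
J2: z=[-0.3746, 0.9272, 0.0000] o=[-0.5285, -0.2135, 0.5700] → [-0.0622, -0.0251, 0.1481, -0.3746, 0.9272, 0.0000]
J3: z=[-0.3746, 0.9272, 0.0000] o=[-0.9340, 0.0648, 0.8062] → [-0.2812, -0.1136, -0.1236, -0.3746, 0.9272, 0.0000]
J4: z=[0.6083, 0.2458, -0.7547] o=[-1.4612, 0.2617, 0.4453] → [0.4273, -0.3066, 0.2446, 0.6083, 0.2458, -0.7547]
q̇ = J⁺·V = [-0.4410, 0.8780, -0.5200, 0.8610]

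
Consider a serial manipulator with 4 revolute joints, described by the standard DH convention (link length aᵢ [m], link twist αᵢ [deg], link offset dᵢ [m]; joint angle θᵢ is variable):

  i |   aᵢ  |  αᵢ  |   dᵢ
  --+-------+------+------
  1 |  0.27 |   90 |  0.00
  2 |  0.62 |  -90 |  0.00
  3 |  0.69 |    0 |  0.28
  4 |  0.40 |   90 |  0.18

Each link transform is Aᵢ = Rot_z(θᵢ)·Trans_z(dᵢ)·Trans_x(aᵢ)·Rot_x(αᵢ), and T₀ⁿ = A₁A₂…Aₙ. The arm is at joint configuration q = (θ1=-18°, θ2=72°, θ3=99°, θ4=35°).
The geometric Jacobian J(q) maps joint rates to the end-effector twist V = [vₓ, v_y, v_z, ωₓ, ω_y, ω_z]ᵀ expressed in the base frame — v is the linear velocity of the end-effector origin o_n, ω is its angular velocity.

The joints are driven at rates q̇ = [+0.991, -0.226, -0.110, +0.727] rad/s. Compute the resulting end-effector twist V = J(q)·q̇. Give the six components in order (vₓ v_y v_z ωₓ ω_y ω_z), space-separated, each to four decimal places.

o_n = [0.2091, 0.9512, 0.3649]
J₁: ẑ×o_n = [-0.9512, 0.2091, 0.0000], ω = ẑ
J2: z=[-0.3090, -0.9511, 0.0000] o=[0.2568, -0.0834, 0.0000] → [-0.3470, 0.1128, -0.3651, -0.3090, -0.9511, 0.0000]
J3: z=[-0.9045, 0.2939, 0.3090] o=[0.4390, -0.1426, 0.5897] → [-0.4041, -0.2744, -0.9218, -0.9045, 0.2939, 0.3090]
J4: z=[-0.9045, 0.2939, 0.3090] o=[0.3646, 0.5981, 0.5735] → [-0.1704, -0.2368, -0.2737, -0.9045, 0.2939, 0.3090]
V = J·q̇ = [-0.9437, 0.0397, -0.0150, -0.4882, 0.3963, 1.1817]

-0.9437 0.0397 -0.0150 -0.4882 0.3963 1.1817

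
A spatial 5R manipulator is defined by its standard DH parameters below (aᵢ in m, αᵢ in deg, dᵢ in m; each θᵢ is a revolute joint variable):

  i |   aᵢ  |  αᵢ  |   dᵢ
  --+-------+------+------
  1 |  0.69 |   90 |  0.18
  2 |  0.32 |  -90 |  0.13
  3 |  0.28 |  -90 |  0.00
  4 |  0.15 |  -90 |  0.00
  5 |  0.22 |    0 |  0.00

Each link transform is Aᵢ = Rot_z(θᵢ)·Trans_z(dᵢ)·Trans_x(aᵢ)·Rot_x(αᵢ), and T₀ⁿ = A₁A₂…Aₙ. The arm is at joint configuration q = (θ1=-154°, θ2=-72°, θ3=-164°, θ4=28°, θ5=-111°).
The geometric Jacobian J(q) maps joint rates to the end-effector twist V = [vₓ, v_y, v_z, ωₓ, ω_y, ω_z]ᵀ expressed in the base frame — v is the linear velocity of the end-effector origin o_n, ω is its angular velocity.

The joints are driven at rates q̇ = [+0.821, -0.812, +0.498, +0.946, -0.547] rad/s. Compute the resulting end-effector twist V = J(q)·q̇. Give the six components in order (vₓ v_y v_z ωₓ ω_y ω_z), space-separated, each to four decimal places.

-0.1209 -0.6085 -0.2346 -0.9161 -0.2597 1.1109

o_n = [-0.7896, 0.0843, 0.1249]
J₁: ẑ×o_n = [-0.0843, -0.7896, 0.0000], ω = ẑ
J2: z=[-0.4384, 0.8988, 0.0000] o=[-0.6202, -0.3025, 0.1800] → [-0.0495, -0.0241, -0.0172, -0.4384, 0.8988, 0.0000]
J3: z=[-0.8548, -0.4169, 0.3090] o=[-0.7660, -0.2290, -0.1243] → [-0.2007, 0.2058, -0.2776, -0.8548, -0.4169, 0.3090]
J4: z=[-0.4979, 0.8266, -0.2621] o=[-0.7251, -0.1232, 0.1316] → [0.0488, 0.0136, -0.0500, -0.4979, 0.8266, -0.2621]
J5: z=[0.6861, 0.1907, -0.7020] o=[-0.6456, -0.0437, 0.2310] → [0.0697, 0.1739, 0.1153, 0.6861, 0.1907, -0.7020]
V = J·q̇ = [-0.1209, -0.6085, -0.2346, -0.9161, -0.2597, 1.1109]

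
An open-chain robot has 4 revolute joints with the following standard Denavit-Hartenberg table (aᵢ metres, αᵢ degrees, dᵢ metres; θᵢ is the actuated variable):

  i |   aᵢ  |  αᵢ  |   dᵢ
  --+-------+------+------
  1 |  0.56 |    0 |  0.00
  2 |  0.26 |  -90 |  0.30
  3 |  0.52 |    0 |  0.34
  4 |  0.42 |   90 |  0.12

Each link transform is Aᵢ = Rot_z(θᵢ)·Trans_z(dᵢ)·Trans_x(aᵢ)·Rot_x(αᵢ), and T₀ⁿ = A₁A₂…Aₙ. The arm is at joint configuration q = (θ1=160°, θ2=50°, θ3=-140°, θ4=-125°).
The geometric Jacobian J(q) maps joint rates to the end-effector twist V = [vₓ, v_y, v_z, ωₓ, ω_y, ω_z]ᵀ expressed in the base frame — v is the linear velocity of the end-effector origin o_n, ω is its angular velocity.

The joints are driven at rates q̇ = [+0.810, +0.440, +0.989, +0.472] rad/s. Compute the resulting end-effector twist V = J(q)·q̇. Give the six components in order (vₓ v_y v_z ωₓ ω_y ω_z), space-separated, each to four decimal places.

0.4766 0.1910 0.4474 0.7305 -1.2653 1.2500

o_n = [-0.1447, -0.1194, 0.2158]
J₁: ẑ×o_n = [0.1194, -0.1447, 0.0000], ω = ẑ
J2: z=[0.0000, 0.0000, 1.0000] o=[-0.5262, 0.1915, 0.0000] → [0.3109, 0.3815, -0.0000, 0.0000, 0.0000, 1.0000]
J3: z=[0.5000, -0.8660, 0.0000] o=[-0.7514, 0.0615, 0.3000] → [0.0729, 0.0421, 0.4349, 0.5000, -0.8660, 0.0000]
J4: z=[0.5000, -0.8660, 0.0000] o=[-0.2364, -0.0337, 0.6342] → [0.3623, 0.2092, 0.0366, 0.5000, -0.8660, 0.0000]
V = J·q̇ = [0.4766, 0.1910, 0.4474, 0.7305, -1.2653, 1.2500]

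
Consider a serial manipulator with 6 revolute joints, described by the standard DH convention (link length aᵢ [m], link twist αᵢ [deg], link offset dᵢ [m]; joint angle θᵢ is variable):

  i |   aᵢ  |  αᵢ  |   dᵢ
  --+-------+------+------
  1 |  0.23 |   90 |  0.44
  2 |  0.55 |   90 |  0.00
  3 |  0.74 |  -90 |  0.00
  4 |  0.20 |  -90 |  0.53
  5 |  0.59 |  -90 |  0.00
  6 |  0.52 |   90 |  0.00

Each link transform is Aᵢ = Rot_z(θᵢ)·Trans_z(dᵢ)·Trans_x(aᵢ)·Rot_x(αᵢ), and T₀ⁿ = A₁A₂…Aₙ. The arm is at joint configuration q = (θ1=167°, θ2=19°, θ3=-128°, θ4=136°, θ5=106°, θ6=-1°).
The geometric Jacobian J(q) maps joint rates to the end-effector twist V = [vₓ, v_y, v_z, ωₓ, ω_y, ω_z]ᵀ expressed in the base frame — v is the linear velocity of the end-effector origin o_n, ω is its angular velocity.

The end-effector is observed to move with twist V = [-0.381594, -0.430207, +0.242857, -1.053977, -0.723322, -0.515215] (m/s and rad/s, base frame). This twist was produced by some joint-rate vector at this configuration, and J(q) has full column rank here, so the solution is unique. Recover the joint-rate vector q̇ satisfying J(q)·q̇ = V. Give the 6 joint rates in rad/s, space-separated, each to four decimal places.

-0.4970 -0.5930 0.6030 0.9610 -0.0630 -0.3880

o_n = [0.0237, -0.3212, 0.2432]
J₁: ẑ×o_n = [0.3212, 0.0237, -0.0000], ω = ẑ
J2: z=[0.2250, 0.9744, 0.0000] o=[-0.2241, 0.0517, 0.4400] → [-0.1917, 0.0443, -0.3254, 0.2250, 0.9744, 0.0000]
J3: z=[-0.3172, 0.0732, -0.9455] o=[-0.7308, 0.1687, 0.6191] → [-0.4908, -0.8327, 0.1002, -0.3172, 0.0732, -0.9455]
J4: z=[-0.8645, -0.4323, 0.2566] o=[-0.4423, -0.4964, 0.4707] → [0.0534, -0.0771, 0.0500, -0.8645, -0.4323, 0.2566]
J5: z=[-0.4991, 0.6770, -0.5409] o=[-0.9125, -0.6063, 0.7669] → [-0.2003, -0.7678, -0.7761, -0.4991, 0.6770, -0.5409]
J6: z=[-0.1805, -0.6917, -0.6993] o=[-0.4124, -0.4580, 0.4911] → [0.2672, -0.3497, 0.2770, -0.1805, -0.6917, -0.6993]
q̇ = J⁺·V = [-0.4970, -0.5930, 0.6030, 0.9610, -0.0630, -0.3880]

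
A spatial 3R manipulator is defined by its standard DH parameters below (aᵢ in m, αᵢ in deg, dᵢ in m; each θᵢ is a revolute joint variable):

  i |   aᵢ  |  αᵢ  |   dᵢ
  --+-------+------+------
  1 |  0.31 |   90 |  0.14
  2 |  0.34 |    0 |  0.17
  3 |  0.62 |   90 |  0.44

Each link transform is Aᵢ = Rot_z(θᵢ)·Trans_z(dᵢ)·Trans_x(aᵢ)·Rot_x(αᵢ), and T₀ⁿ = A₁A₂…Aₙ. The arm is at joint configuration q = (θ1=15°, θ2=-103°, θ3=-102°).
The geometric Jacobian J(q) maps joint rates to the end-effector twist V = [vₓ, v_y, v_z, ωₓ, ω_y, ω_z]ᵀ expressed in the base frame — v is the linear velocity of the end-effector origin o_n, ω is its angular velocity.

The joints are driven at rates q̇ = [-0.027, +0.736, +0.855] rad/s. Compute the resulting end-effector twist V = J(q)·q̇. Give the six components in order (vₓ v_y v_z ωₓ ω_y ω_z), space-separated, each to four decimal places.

-0.1854 -0.0405 -0.9503 0.4118 -1.5368 -0.0270

o_n = [-0.1593, -0.6742, 0.0707]
J₁: ẑ×o_n = [0.6742, -0.1593, 0.0000], ω = ẑ
J2: z=[0.2588, -0.9659, 0.0000] o=[0.2994, 0.0802, 0.1400] → [0.0669, 0.0179, -0.6384, 0.2588, -0.9659, 0.0000]
J3: z=[0.2588, -0.9659, 0.0000] o=[0.2696, -0.1038, -0.1913] → [-0.2531, -0.0678, -0.5619, 0.2588, -0.9659, 0.0000]
V = J·q̇ = [-0.1854, -0.0405, -0.9503, 0.4118, -1.5368, -0.0270]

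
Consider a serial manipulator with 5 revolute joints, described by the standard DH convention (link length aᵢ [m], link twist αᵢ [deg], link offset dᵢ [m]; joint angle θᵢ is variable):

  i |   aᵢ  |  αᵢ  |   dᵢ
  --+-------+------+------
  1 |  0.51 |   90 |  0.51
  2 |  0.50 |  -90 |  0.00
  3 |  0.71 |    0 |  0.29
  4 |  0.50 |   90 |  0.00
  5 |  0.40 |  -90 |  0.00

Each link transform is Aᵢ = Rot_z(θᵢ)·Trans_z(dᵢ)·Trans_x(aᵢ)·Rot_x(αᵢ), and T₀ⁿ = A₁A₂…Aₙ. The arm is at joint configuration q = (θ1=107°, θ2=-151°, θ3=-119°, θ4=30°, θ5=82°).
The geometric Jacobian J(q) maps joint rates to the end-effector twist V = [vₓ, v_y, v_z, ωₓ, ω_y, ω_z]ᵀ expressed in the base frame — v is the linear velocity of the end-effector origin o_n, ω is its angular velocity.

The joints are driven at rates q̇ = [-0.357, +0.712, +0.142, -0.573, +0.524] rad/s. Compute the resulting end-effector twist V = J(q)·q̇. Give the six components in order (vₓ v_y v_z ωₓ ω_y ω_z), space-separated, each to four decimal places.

0.0280 0.2323 0.1834 0.6168 0.4492 0.2740

o_n = [0.9211, 1.0114, -0.1703]
J₁: ẑ×o_n = [-1.0114, 0.9211, 0.0000], ω = ẑ
J2: z=[0.9563, 0.2924, 0.0000] o=[-0.1491, 0.4877, 0.5100] → [-0.1989, 0.6506, 0.1879, 0.9563, 0.2924, 0.0000]
J3: z=[-0.1417, 0.4636, -0.8746] o=[-0.0213, 0.0695, 0.2676] → [0.6208, -0.8863, -0.5704, -0.1417, 0.4636, -0.8746]
J4: z=[-0.1417, 0.4636, -0.8746] o=[0.4435, 0.6734, 0.1808] → [0.1328, -0.4675, -0.2694, -0.1417, 0.4636, -0.8746]
J5: z=[-0.2390, 0.8414, 0.4847] o=[0.9238, 0.8123, 0.1766] → [-0.3884, -0.0842, -0.0453, -0.2390, 0.8414, 0.4847]
V = J·q̇ = [0.0280, 0.2323, 0.1834, 0.6168, 0.4492, 0.2740]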